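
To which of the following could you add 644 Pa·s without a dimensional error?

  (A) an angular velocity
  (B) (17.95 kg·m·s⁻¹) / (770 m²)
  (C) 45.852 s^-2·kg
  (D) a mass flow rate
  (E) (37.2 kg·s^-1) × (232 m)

(B)

Reference: Pa·s = N·m⁻²·s = kg·m⁻¹·s⁻¹.
Each option:
  (A) [angular velocity] = s⁻¹
  (B) [kg·m·s⁻¹] / [m²] = kg·m⁻¹·s⁻¹  ← same
  (C) kg·s⁻²
  (D) [mass flow rate] = kg·s⁻¹
  (E) [kg·s⁻¹] · [m] = kg·m·s⁻¹
Only (B) matches kg·m⁻¹·s⁻¹.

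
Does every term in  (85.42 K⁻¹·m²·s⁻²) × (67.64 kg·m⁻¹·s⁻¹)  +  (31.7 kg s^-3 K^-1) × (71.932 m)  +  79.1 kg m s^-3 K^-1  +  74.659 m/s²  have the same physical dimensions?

Dimensions:
  (85.42 K⁻¹·m²·s⁻²) × (67.64 kg·m⁻¹·s⁻¹):  [m²·s⁻²·K⁻¹] · [kg·m⁻¹·s⁻¹] = kg·m·s⁻³·K⁻¹
  (31.7 kg s^-3 K^-1) × (71.932 m):  [kg·s⁻³·K⁻¹] · [m] = kg·m·s⁻³·K⁻¹
  79.1 kg m s^-3 K^-1:  kg·m·s⁻³·K⁻¹
  74.659 m/s²:  m·s⁻²
The terms do not share a single dimension (kg·m·s⁻³·K⁻¹ vs m·s⁻²).

No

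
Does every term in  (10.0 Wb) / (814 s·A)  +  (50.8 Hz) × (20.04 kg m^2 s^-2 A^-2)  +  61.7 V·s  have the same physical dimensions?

Work out the base dimensions of each:
  (10.0 Wb) / (814 s·A):  [kg·m²·s⁻²·A⁻¹] / [s·A] = kg·m²·s⁻³·A⁻²
  (50.8 Hz) × (20.04 kg m^2 s^-2 A^-2):  [s⁻¹] · [kg·m²·s⁻²·A⁻²] = kg·m²·s⁻³·A⁻²
  61.7 V·s:  V·s = J·C⁻¹·s = kg·m²·s⁻²·A⁻¹
The terms do not share a single dimension (kg·m²·s⁻²·A⁻¹ vs kg·m²·s⁻³·A⁻²).

No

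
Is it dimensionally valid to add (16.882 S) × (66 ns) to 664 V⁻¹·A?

In SI base units:
  (16.882 S) × (66 ns):  [kg⁻¹·m⁻²·s³·A²] · [s] = kg⁻¹·m⁻²·s⁴·A²
  664 V⁻¹·A:  A·V⁻¹ = A·(J·C⁻¹)⁻¹ = kg⁻¹·m⁻²·s³·A²
kg⁻¹·m⁻²·s⁴·A² ≠ kg⁻¹·m⁻²·s³·A², so they cannot be added.

No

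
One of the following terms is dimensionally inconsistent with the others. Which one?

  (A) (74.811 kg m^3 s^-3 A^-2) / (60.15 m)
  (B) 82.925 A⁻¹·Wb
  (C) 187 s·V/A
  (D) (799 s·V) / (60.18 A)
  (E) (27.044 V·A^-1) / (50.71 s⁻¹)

(A)

Reduce each to base SI dimensions:
  (A) [kg·m³·s⁻³·A⁻²] / [m] = kg·m²·s⁻³·A⁻²
  (B) Wb·A⁻¹ = V·s·A⁻¹ = kg·m²·s⁻²·A⁻²
  (C) V·s·A⁻¹ = J·C⁻¹·s·A⁻¹ = kg·m²·s⁻²·A⁻²
  (D) [kg·m²·s⁻²·A⁻¹] / [A] = kg·m²·s⁻²·A⁻²
  (E) [kg·m²·s⁻³·A⁻²] / [s⁻¹] = kg·m²·s⁻²·A⁻²
All reduce to kg·m²·s⁻²·A⁻² except (A), which is kg·m²·s⁻³·A⁻².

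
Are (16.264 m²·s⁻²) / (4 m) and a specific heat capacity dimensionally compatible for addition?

No

Expand each in SI base units:
  (16.264 m²·s⁻²) / (4 m):  [m²·s⁻²] / [m] = m·s⁻²
  a specific heat capacity:  [specific heat capacity] = m²·s⁻²·K⁻¹
m·s⁻² ≠ m²·s⁻²·K⁻¹, so they cannot be added.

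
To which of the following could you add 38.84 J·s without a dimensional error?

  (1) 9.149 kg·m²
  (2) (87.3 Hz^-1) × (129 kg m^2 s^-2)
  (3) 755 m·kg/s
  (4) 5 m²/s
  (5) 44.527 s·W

(2)

Reference: J·s = N·m·s = kg·m²·s⁻¹.
Each option:
  (1) kg·m²
  (2) [s] · [kg·m²·s⁻²] = kg·m²·s⁻¹  ← same
  (3) kg·m·s⁻¹
  (4) m²·s⁻¹
  (5) W·s = J·s⁻¹·s = kg·m²·s⁻²
Only (2) matches kg·m²·s⁻¹.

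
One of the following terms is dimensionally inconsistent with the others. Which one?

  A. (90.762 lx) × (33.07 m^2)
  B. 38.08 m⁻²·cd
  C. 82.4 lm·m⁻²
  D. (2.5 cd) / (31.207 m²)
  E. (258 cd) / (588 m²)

A.

In SI base units:
  A. [m⁻²·cd] · [m²] = cd
  B. cd·m⁻² = m⁻²·cd
  C. lm·m⁻² = cd·m⁻² = m⁻²·cd
  D. [cd] / [m²] = m⁻²·cd
  E. [cd] / [m²] = m⁻²·cd
All reduce to m⁻²·cd except A., which is cd.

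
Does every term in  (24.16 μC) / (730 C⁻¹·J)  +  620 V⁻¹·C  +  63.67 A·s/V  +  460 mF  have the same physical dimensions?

Dimensions:
  (24.16 μC) / (730 C⁻¹·J):  [s·A] / [kg·m²·s⁻³·A⁻¹] = kg⁻¹·m⁻²·s⁴·A²
  620 V⁻¹·C:  C·V⁻¹ = s·A·(J·C⁻¹)⁻¹ = kg⁻¹·m⁻²·s⁴·A²
  63.67 A·s/V:  A·s·V⁻¹ = A·s·(J·C⁻¹)⁻¹ = kg⁻¹·m⁻²·s⁴·A²
  460 mF:  F = C·V⁻¹ = kg⁻¹·m⁻²·s⁴·A²
Every term reduces to kg⁻¹·m⁻²·s⁴·A².

Yes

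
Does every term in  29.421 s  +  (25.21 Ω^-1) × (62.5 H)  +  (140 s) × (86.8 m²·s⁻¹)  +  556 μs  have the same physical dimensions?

Work out the base dimensions of each:
  29.421 s:  s
  (25.21 Ω^-1) × (62.5 H):  [kg⁻¹·m⁻²·s³·A²] · [kg·m²·s⁻²·A⁻²] = s
  (140 s) × (86.8 m²·s⁻¹):  [s] · [m²·s⁻¹] = m²
  556 μs:  s
The terms do not share a single dimension (m² vs s).

No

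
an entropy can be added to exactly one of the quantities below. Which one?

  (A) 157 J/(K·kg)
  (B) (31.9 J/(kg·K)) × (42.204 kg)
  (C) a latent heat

Reference: [entropy] = kg·m²·s⁻²·K⁻¹.
Each option:
  (A) J·kg⁻¹·K⁻¹ = N·m·kg⁻¹·K⁻¹ = m²·s⁻²·K⁻¹
  (B) [m²·s⁻²·K⁻¹] · [kg] = kg·m²·s⁻²·K⁻¹  ← same
  (C) [latent heat] = m²·s⁻²
Only (B) matches kg·m²·s⁻²·K⁻¹.

(B)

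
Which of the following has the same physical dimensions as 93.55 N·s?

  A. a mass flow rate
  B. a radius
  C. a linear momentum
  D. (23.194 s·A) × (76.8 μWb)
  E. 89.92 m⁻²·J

Reference: N·s = kg·m·s⁻²·s = kg·m·s⁻¹.
Each option:
  A. [mass flow rate] = kg·s⁻¹
  B. [radius] = m
  C. [linear momentum] = kg·m·s⁻¹  ← same
  D. [s·A] · [kg·m²·s⁻²·A⁻¹] = kg·m²·s⁻¹
  E. J·m⁻² = N·m·m⁻² = kg·s⁻²
Only C. matches kg·m·s⁻¹.

C.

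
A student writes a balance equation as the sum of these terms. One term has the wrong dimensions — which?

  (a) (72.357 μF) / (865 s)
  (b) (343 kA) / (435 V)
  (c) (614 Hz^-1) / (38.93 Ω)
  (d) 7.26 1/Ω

(c)

Dimensions:
  (a) [kg⁻¹·m⁻²·s⁴·A²] / [s] = kg⁻¹·m⁻²·s³·A²
  (b) [A] / [kg·m²·s⁻³·A⁻¹] = kg⁻¹·m⁻²·s³·A²
  (c) [s] / [kg·m²·s⁻³·A⁻²] = kg⁻¹·m⁻²·s⁴·A²
  (d) Ω⁻¹ = (V·A⁻¹)⁻¹ = kg⁻¹·m⁻²·s³·A²
All reduce to kg⁻¹·m⁻²·s³·A² except (c), which is kg⁻¹·m⁻²·s⁴·A².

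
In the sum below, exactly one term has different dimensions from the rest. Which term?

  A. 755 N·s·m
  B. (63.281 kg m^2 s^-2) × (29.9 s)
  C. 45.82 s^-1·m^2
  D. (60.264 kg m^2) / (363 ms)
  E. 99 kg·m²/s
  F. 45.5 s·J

Reduce each to base SI dimensions:
  A. N·m·s = kg·m·s⁻²·m·s = kg·m²·s⁻¹
  B. [kg·m²·s⁻²] · [s] = kg·m²·s⁻¹
  C. m²·s⁻¹
  D. [kg·m²] / [s] = kg·m²·s⁻¹
  E. kg·m²·s⁻¹
  F. J·s = N·m·s = kg·m²·s⁻¹
All reduce to kg·m²·s⁻¹ except C., which is m²·s⁻¹.

C.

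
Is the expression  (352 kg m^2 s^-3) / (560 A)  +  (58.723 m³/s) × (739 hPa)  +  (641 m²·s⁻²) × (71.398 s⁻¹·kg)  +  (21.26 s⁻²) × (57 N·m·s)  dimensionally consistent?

No

In SI base units:
  (352 kg m^2 s^-3) / (560 A):  [kg·m²·s⁻³] / [A] = kg·m²·s⁻³·A⁻¹
  (58.723 m³/s) × (739 hPa):  [m³·s⁻¹] · [kg·m⁻¹·s⁻²] = kg·m²·s⁻³
  (641 m²·s⁻²) × (71.398 s⁻¹·kg):  [m²·s⁻²] · [kg·s⁻¹] = kg·m²·s⁻³
  (21.26 s⁻²) × (57 N·m·s):  [s⁻²] · [kg·m²·s⁻¹] = kg·m²·s⁻³
The terms do not share a single dimension (kg·m²·s⁻³ vs kg·m²·s⁻³·A⁻¹).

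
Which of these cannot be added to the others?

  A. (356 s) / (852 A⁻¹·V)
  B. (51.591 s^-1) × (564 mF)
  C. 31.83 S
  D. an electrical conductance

A.

Work out the base dimensions of each:
  A. [s] / [kg·m²·s⁻³·A⁻²] = kg⁻¹·m⁻²·s⁴·A²
  B. [s⁻¹] · [kg⁻¹·m⁻²·s⁴·A²] = kg⁻¹·m⁻²·s³·A²
  C. S = Ω⁻¹ = kg⁻¹·m⁻²·s³·A²
  D. [electrical conductance] = kg⁻¹·m⁻²·s³·A²
All reduce to kg⁻¹·m⁻²·s³·A² except A., which is kg⁻¹·m⁻²·s⁴·A².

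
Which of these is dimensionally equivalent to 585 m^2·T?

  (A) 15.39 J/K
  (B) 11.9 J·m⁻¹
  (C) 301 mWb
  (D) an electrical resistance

(C)

Reference: T·m² = Wb·m⁻²·m² = kg·m²·s⁻²·A⁻¹.
Each option:
  (A) J·K⁻¹ = N·m·K⁻¹ = kg·m²·s⁻²·K⁻¹
  (B) J·m⁻¹ = N·m·m⁻¹ = kg·m·s⁻²
  (C) Wb = V·s = kg·m²·s⁻²·A⁻¹  ← same
  (D) [electrical resistance] = kg·m²·s⁻³·A⁻²
Only (C) matches kg·m²·s⁻²·A⁻¹.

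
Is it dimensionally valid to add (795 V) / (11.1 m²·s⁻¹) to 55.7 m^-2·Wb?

Dimensions:
  (795 V) / (11.1 m²·s⁻¹):  [kg·m²·s⁻³·A⁻¹] / [m²·s⁻¹] = kg·s⁻²·A⁻¹
  55.7 m^-2·Wb:  Wb·m⁻² = V·s·m⁻² = kg·s⁻²·A⁻¹
Both are kg·s⁻²·A⁻¹, so they have the same dimensions and can be added.

Yes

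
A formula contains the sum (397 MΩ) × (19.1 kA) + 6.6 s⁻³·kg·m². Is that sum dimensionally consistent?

Work out the base dimensions of each:
  (397 MΩ) × (19.1 kA):  [kg·m²·s⁻³·A⁻²] · [A] = kg·m²·s⁻³·A⁻¹
  6.6 s⁻³·kg·m²:  kg·m²·s⁻³
kg·m²·s⁻³·A⁻¹ ≠ kg·m²·s⁻³, so they cannot be added.

No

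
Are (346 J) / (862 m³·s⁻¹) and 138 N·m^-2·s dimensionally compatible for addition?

Reduce each to base SI dimensions:
  (346 J) / (862 m³·s⁻¹):  [kg·m²·s⁻²] / [m³·s⁻¹] = kg·m⁻¹·s⁻¹
  138 N·m^-2·s:  N·s·m⁻² = kg·m·s⁻²·s·m⁻² = kg·m⁻¹·s⁻¹
Both are kg·m⁻¹·s⁻¹, so they have the same dimensions and can be added.

Yes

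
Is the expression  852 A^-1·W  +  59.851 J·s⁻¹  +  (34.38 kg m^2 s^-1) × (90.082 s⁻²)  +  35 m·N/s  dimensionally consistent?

Reduce each to base SI dimensions:
  852 A^-1·W:  W·A⁻¹ = J·s⁻¹·A⁻¹ = kg·m²·s⁻³·A⁻¹
  59.851 J·s⁻¹:  J·s⁻¹ = N·m·s⁻¹ = kg·m²·s⁻³
  (34.38 kg m^2 s^-1) × (90.082 s⁻²):  [kg·m²·s⁻¹] · [s⁻²] = kg·m²·s⁻³
  35 m·N/s:  N·m·s⁻¹ = kg·m·s⁻²·m·s⁻¹ = kg·m²·s⁻³
The terms do not share a single dimension (kg·m²·s⁻³ vs kg·m²·s⁻³·A⁻¹).

No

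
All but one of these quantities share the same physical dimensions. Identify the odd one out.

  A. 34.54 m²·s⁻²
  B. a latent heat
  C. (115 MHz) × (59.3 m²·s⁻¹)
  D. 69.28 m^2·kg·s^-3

D.

Work out the base dimensions of each:
  A. m²·s⁻²
  B. [latent heat] = m²·s⁻²
  C. [s⁻¹] · [m²·s⁻¹] = m²·s⁻²
  D. kg·m²·s⁻³
All reduce to m²·s⁻² except D., which is kg·m²·s⁻³.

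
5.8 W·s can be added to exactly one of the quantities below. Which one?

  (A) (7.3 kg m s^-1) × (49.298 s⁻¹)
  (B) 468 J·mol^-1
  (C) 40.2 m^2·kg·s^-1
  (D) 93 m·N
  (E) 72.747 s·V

(D)

Reference: W·s = J·s⁻¹·s = kg·m²·s⁻².
Each option:
  (A) [kg·m·s⁻¹] · [s⁻¹] = kg·m·s⁻²
  (B) J·mol⁻¹ = N·m·mol⁻¹ = kg·m²·s⁻²·mol⁻¹
  (C) kg·m²·s⁻¹
  (D) N·m = kg·m·s⁻²·m = kg·m²·s⁻²  ← same
  (E) V·s = J·C⁻¹·s = kg·m²·s⁻²·A⁻¹
Only (D) matches kg·m²·s⁻².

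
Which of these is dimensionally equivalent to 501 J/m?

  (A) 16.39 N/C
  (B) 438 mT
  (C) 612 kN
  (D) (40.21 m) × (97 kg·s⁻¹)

(C)

Reference: J·m⁻¹ = N·m·m⁻¹ = kg·m·s⁻².
Each option:
  (A) N·C⁻¹ = kg·m·s⁻²·(s·A)⁻¹ = kg·m·s⁻³·A⁻¹
  (B) T = Wb·m⁻² = kg·s⁻²·A⁻¹
  (C) N = kg·m·s⁻²  ← same
  (D) [m] · [kg·s⁻¹] = kg·m·s⁻¹
Only (C) matches kg·m·s⁻².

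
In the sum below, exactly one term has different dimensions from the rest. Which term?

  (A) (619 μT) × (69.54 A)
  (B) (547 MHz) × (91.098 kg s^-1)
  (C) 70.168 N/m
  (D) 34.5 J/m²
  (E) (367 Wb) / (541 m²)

Dimensions:
  (A) [kg·s⁻²·A⁻¹] · [A] = kg·s⁻²
  (B) [s⁻¹] · [kg·s⁻¹] = kg·s⁻²
  (C) N·m⁻¹ = kg·m·s⁻²·m⁻¹ = kg·s⁻²
  (D) J·m⁻² = N·m·m⁻² = kg·s⁻²
  (E) [kg·m²·s⁻²·A⁻¹] / [m²] = kg·s⁻²·A⁻¹
All reduce to kg·s⁻² except (E), which is kg·s⁻²·A⁻¹.

(E)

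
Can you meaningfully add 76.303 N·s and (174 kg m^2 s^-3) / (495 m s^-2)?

Yes

Expand each in SI base units:
  76.303 N·s:  N·s = kg·m·s⁻²·s = kg·m·s⁻¹
  (174 kg m^2 s^-3) / (495 m s^-2):  [kg·m²·s⁻³] / [m·s⁻²] = kg·m·s⁻¹
Both are kg·m·s⁻¹, so they have the same dimensions and can be added.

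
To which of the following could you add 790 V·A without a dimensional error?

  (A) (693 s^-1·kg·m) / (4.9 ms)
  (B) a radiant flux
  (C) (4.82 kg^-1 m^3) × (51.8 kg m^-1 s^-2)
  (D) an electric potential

(B)

Reference: V·A = J·C⁻¹·A = kg·m²·s⁻³.
Each option:
  (A) [kg·m·s⁻¹] / [s] = kg·m·s⁻²
  (B) [radiant flux] = kg·m²·s⁻³  ← same
  (C) [kg⁻¹·m³] · [kg·m⁻¹·s⁻²] = m²·s⁻²
  (D) [electric potential] = kg·m²·s⁻³·A⁻¹
Only (B) matches kg·m²·s⁻³.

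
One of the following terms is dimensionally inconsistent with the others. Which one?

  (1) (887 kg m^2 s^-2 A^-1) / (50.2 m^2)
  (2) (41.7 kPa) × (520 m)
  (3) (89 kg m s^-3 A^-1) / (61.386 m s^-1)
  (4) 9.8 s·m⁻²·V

Expand each in SI base units:
  (1) [kg·m²·s⁻²·A⁻¹] / [m²] = kg·s⁻²·A⁻¹
  (2) [kg·m⁻¹·s⁻²] · [m] = kg·s⁻²
  (3) [kg·m·s⁻³·A⁻¹] / [m·s⁻¹] = kg·s⁻²·A⁻¹
  (4) V·s·m⁻² = J·C⁻¹·s·m⁻² = kg·s⁻²·A⁻¹
All reduce to kg·s⁻²·A⁻¹ except (2), which is kg·s⁻².

(2)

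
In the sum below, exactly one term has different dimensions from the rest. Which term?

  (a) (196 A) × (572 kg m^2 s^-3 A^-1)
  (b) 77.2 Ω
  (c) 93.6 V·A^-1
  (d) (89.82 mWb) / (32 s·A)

(a)

Expand each in SI base units:
  (a) [A] · [kg·m²·s⁻³·A⁻¹] = kg·m²·s⁻³
  (b) Ω = V·A⁻¹ = kg·m²·s⁻³·A⁻²
  (c) V·A⁻¹ = J·C⁻¹·A⁻¹ = kg·m²·s⁻³·A⁻²
  (d) [kg·m²·s⁻²·A⁻¹] / [s·A] = kg·m²·s⁻³·A⁻²
All reduce to kg·m²·s⁻³·A⁻² except (a), which is kg·m²·s⁻³.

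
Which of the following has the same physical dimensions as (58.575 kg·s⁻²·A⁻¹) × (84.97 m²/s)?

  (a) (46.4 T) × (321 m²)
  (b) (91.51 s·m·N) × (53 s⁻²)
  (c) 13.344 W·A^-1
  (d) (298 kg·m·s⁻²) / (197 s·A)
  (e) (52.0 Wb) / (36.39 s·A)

Reference: [kg·s⁻²·A⁻¹] · [m²·s⁻¹] = kg·m²·s⁻³·A⁻¹.
Each option:
  (a) [kg·s⁻²·A⁻¹] · [m²] = kg·m²·s⁻²·A⁻¹
  (b) [kg·m²·s⁻¹] · [s⁻²] = kg·m²·s⁻³
  (c) W·A⁻¹ = J·s⁻¹·A⁻¹ = kg·m²·s⁻³·A⁻¹  ← same
  (d) [kg·m·s⁻²] / [s·A] = kg·m·s⁻³·A⁻¹
  (e) [kg·m²·s⁻²·A⁻¹] / [s·A] = kg·m²·s⁻³·A⁻²
Only (c) matches kg·m²·s⁻³·A⁻¹.

(c)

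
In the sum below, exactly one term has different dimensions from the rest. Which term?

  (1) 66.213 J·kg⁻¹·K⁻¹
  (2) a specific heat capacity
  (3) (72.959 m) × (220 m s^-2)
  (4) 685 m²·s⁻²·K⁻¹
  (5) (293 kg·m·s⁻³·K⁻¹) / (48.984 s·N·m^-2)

Reduce each to base SI dimensions:
  (1) J·kg⁻¹·K⁻¹ = N·m·kg⁻¹·K⁻¹ = m²·s⁻²·K⁻¹
  (2) [specific heat capacity] = m²·s⁻²·K⁻¹
  (3) [m] · [m·s⁻²] = m²·s⁻²
  (4) m²·s⁻²·K⁻¹
  (5) [kg·m·s⁻³·K⁻¹] / [kg·m⁻¹·s⁻¹] = m²·s⁻²·K⁻¹
All reduce to m²·s⁻²·K⁻¹ except (3), which is m²·s⁻².

(3)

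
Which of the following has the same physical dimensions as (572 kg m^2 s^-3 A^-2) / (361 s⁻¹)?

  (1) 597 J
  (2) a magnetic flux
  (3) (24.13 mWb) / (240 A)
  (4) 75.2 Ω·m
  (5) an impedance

Reference: [kg·m²·s⁻³·A⁻²] / [s⁻¹] = kg·m²·s⁻²·A⁻².
Each option:
  (1) J = N·m = kg·m²·s⁻²
  (2) [magnetic flux] = kg·m²·s⁻²·A⁻¹
  (3) [kg·m²·s⁻²·A⁻¹] / [A] = kg·m²·s⁻²·A⁻²  ← same
  (4) Ω·m = V·A⁻¹·m = kg·m³·s⁻³·A⁻²
  (5) [impedance] = kg·m²·s⁻³·A⁻²
Only (3) matches kg·m²·s⁻²·A⁻².

(3)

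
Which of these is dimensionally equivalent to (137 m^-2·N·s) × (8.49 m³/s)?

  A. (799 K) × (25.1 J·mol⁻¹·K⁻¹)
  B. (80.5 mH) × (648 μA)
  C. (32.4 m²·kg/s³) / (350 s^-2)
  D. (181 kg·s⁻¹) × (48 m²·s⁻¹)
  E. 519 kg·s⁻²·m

D.

Reference: [kg·m⁻¹·s⁻¹] · [m³·s⁻¹] = kg·m²·s⁻².
Each option:
  A. [K] · [kg·m²·s⁻²·K⁻¹·mol⁻¹] = kg·m²·s⁻²·mol⁻¹
  B. [kg·m²·s⁻²·A⁻²] · [A] = kg·m²·s⁻²·A⁻¹
  C. [kg·m²·s⁻³] / [s⁻²] = kg·m²·s⁻¹
  D. [kg·s⁻¹] · [m²·s⁻¹] = kg·m²·s⁻²  ← same
  E. kg·m·s⁻²
Only D. matches kg·m²·s⁻².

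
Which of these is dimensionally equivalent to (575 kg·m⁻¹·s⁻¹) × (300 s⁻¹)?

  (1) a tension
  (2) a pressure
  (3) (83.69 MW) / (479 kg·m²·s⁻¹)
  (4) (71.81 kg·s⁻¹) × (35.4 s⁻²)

(2)

Reference: [kg·m⁻¹·s⁻¹] · [s⁻¹] = kg·m⁻¹·s⁻².
Each option:
  (1) [tension] = kg·m·s⁻²
  (2) [pressure] = kg·m⁻¹·s⁻²  ← same
  (3) [kg·m²·s⁻³] / [kg·m²·s⁻¹] = s⁻²
  (4) [kg·s⁻¹] · [s⁻²] = kg·s⁻³
Only (2) matches kg·m⁻¹·s⁻².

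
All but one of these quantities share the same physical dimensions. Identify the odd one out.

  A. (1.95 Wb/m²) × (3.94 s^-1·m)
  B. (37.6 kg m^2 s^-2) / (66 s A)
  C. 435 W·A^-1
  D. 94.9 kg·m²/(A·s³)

Reduce each to base SI dimensions:
  A. [kg·s⁻²·A⁻¹] · [m·s⁻¹] = kg·m·s⁻³·A⁻¹
  B. [kg·m²·s⁻²] / [s·A] = kg·m²·s⁻³·A⁻¹
  C. W·A⁻¹ = J·s⁻¹·A⁻¹ = kg·m²·s⁻³·A⁻¹
  D. kg·m²·s⁻³·A⁻¹
All reduce to kg·m²·s⁻³·A⁻¹ except A., which is kg·m·s⁻³·A⁻¹.

A.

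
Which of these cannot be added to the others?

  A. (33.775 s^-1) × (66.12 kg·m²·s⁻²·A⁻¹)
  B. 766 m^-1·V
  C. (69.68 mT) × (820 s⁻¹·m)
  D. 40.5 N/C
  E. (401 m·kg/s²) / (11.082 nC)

Work out the base dimensions of each:
  A. [s⁻¹] · [kg·m²·s⁻²·A⁻¹] = kg·m²·s⁻³·A⁻¹
  B. V·m⁻¹ = J·C⁻¹·m⁻¹ = kg·m·s⁻³·A⁻¹
  C. [kg·s⁻²·A⁻¹] · [m·s⁻¹] = kg·m·s⁻³·A⁻¹
  D. N·C⁻¹ = kg·m·s⁻²·(s·A)⁻¹ = kg·m·s⁻³·A⁻¹
  E. [kg·m·s⁻²] / [s·A] = kg·m·s⁻³·A⁻¹
All reduce to kg·m·s⁻³·A⁻¹ except A., which is kg·m²·s⁻³·A⁻¹.

A.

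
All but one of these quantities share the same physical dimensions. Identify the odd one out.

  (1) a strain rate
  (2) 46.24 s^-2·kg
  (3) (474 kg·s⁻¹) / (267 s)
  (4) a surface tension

(1)

In SI base units:
  (1) [strain rate] = s⁻¹
  (2) kg·s⁻²
  (3) [kg·s⁻¹] / [s] = kg·s⁻²
  (4) [surface tension] = kg·s⁻²
All reduce to kg·s⁻² except (1), which is s⁻¹.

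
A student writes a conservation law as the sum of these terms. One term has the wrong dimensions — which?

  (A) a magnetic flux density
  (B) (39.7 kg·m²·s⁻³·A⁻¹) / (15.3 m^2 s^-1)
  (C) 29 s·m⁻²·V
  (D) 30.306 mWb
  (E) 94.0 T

(D)

Expand each in SI base units:
  (A) [magnetic flux density] = kg·s⁻²·A⁻¹
  (B) [kg·m²·s⁻³·A⁻¹] / [m²·s⁻¹] = kg·s⁻²·A⁻¹
  (C) V·s·m⁻² = J·C⁻¹·s·m⁻² = kg·s⁻²·A⁻¹
  (D) Wb = V·s = kg·m²·s⁻²·A⁻¹
  (E) T = Wb·m⁻² = kg·s⁻²·A⁻¹
All reduce to kg·s⁻²·A⁻¹ except (D), which is kg·m²·s⁻²·A⁻¹.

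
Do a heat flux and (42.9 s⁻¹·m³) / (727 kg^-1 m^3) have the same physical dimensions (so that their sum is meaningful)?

No

Work out the base dimensions of each:
  a heat flux:  [heat flux] = kg·s⁻³
  (42.9 s⁻¹·m³) / (727 kg^-1 m^3):  [m³·s⁻¹] / [kg⁻¹·m³] = kg·s⁻¹
kg·s⁻³ ≠ kg·s⁻¹, so they cannot be added.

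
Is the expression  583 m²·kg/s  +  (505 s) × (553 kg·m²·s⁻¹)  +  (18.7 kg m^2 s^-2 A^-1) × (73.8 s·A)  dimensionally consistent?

No

Reduce each to base SI dimensions:
  583 m²·kg/s:  kg·m²·s⁻¹
  (505 s) × (553 kg·m²·s⁻¹):  [s] · [kg·m²·s⁻¹] = kg·m²
  (18.7 kg m^2 s^-2 A^-1) × (73.8 s·A):  [kg·m²·s⁻²·A⁻¹] · [s·A] = kg·m²·s⁻¹
The terms do not share a single dimension (kg·m² vs kg·m²·s⁻¹).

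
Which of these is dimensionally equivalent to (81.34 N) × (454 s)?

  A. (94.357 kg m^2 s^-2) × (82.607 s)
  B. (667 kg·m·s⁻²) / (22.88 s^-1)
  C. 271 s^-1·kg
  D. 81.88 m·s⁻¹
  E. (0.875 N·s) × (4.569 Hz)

Reference: [kg·m·s⁻²] · [s] = kg·m·s⁻¹.
Each option:
  A. [kg·m²·s⁻²] · [s] = kg·m²·s⁻¹
  B. [kg·m·s⁻²] / [s⁻¹] = kg·m·s⁻¹  ← same
  C. kg·s⁻¹
  D. m·s⁻¹
  E. [kg·m·s⁻¹] · [s⁻¹] = kg·m·s⁻²
Only B. matches kg·m·s⁻¹.

B.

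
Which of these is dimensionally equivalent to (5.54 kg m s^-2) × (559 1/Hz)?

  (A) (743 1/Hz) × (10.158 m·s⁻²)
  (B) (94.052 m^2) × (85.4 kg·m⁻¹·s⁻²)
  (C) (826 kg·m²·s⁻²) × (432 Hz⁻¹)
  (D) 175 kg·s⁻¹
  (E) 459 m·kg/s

Reference: [kg·m·s⁻²] · [s] = kg·m·s⁻¹.
Each option:
  (A) [s] · [m·s⁻²] = m·s⁻¹
  (B) [m²] · [kg·m⁻¹·s⁻²] = kg·m·s⁻²
  (C) [kg·m²·s⁻²] · [s] = kg·m²·s⁻¹
  (D) kg·s⁻¹
  (E) kg·m·s⁻¹  ← same
Only (E) matches kg·m·s⁻¹.

(E)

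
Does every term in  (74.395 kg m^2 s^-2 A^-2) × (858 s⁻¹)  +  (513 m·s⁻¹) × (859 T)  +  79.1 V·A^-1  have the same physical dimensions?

Work out the base dimensions of each:
  (74.395 kg m^2 s^-2 A^-2) × (858 s⁻¹):  [kg·m²·s⁻²·A⁻²] · [s⁻¹] = kg·m²·s⁻³·A⁻²
  (513 m·s⁻¹) × (859 T):  [m·s⁻¹] · [kg·s⁻²·A⁻¹] = kg·m·s⁻³·A⁻¹
  79.1 V·A^-1:  V·A⁻¹ = J·C⁻¹·A⁻¹ = kg·m²·s⁻³·A⁻²
The terms do not share a single dimension (kg·m²·s⁻³·A⁻² vs kg·m·s⁻³·A⁻¹).

No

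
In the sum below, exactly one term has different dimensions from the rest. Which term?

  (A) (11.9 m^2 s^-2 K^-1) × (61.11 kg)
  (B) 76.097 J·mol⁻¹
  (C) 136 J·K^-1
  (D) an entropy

Work out the base dimensions of each:
  (A) [m²·s⁻²·K⁻¹] · [kg] = kg·m²·s⁻²·K⁻¹
  (B) J·mol⁻¹ = N·m·mol⁻¹ = kg·m²·s⁻²·mol⁻¹
  (C) J·K⁻¹ = N·m·K⁻¹ = kg·m²·s⁻²·K⁻¹
  (D) [entropy] = kg·m²·s⁻²·K⁻¹
All reduce to kg·m²·s⁻²·K⁻¹ except (B), which is kg·m²·s⁻²·mol⁻¹.

(B)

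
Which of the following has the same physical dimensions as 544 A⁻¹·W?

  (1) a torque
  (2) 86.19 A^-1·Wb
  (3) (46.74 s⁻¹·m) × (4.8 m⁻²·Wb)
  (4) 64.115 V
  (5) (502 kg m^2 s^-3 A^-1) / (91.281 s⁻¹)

Reference: W·A⁻¹ = J·s⁻¹·A⁻¹ = kg·m²·s⁻³·A⁻¹.
Each option:
  (1) [torque] = kg·m²·s⁻²
  (2) Wb·A⁻¹ = V·s·A⁻¹ = kg·m²·s⁻²·A⁻²
  (3) [m·s⁻¹] · [kg·s⁻²·A⁻¹] = kg·m·s⁻³·A⁻¹
  (4) V = J·C⁻¹ = kg·m²·s⁻³·A⁻¹  ← same
  (5) [kg·m²·s⁻³·A⁻¹] / [s⁻¹] = kg·m²·s⁻²·A⁻¹
Only (4) matches kg·m²·s⁻³·A⁻¹.

(4)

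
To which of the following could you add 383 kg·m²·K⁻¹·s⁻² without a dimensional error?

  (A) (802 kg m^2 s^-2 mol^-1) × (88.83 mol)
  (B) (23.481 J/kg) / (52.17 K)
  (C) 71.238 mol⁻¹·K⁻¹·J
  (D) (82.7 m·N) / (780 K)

(D)

Reference: kg·m²·s⁻²·K⁻¹.
Each option:
  (A) [kg·m²·s⁻²·mol⁻¹] · [mol] = kg·m²·s⁻²
  (B) [m²·s⁻²] / [K] = m²·s⁻²·K⁻¹
  (C) J·mol⁻¹·K⁻¹ = N·m·mol⁻¹·K⁻¹ = kg·m²·s⁻²·K⁻¹·mol⁻¹
  (D) [kg·m²·s⁻²] / [K] = kg·m²·s⁻²·K⁻¹  ← same
Only (D) matches kg·m²·s⁻²·K⁻¹.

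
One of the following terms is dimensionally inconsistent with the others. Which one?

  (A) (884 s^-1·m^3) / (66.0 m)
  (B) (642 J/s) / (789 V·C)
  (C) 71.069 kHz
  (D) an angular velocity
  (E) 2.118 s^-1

Reduce each to base SI dimensions:
  (A) [m³·s⁻¹] / [m] = m²·s⁻¹
  (B) [kg·m²·s⁻³] / [kg·m²·s⁻²] = s⁻¹
  (C) Hz = s⁻¹
  (D) [angular velocity] = s⁻¹
  (E) s⁻¹
All reduce to s⁻¹ except (A), which is m²·s⁻¹.

(A)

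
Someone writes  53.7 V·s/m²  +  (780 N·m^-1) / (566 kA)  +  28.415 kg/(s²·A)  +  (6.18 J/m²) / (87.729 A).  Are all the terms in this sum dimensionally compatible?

Work out the base dimensions of each:
  53.7 V·s/m²:  V·s·m⁻² = J·C⁻¹·s·m⁻² = kg·s⁻²·A⁻¹
  (780 N·m^-1) / (566 kA):  [kg·s⁻²] / [A] = kg·s⁻²·A⁻¹
  28.415 kg/(s²·A):  kg·s⁻²·A⁻¹
  (6.18 J/m²) / (87.729 A):  [kg·s⁻²] / [A] = kg·s⁻²·A⁻¹
Every term reduces to kg·s⁻²·A⁻¹.

Yes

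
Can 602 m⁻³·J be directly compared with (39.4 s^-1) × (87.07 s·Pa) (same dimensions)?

Yes

Dimensions:
  602 m⁻³·J:  J·m⁻³ = N·m·m⁻³ = kg·m⁻¹·s⁻²
  (39.4 s^-1) × (87.07 s·Pa):  [s⁻¹] · [kg·m⁻¹·s⁻¹] = kg·m⁻¹·s⁻²
Both are kg·m⁻¹·s⁻², so they have the same dimensions and can be added.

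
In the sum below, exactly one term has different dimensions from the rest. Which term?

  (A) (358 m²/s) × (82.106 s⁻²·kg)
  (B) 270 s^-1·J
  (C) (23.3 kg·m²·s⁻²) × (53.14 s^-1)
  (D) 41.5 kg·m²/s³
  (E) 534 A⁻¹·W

Work out the base dimensions of each:
  (A) [m²·s⁻¹] · [kg·s⁻²] = kg·m²·s⁻³
  (B) J·s⁻¹ = N·m·s⁻¹ = kg·m²·s⁻³
  (C) [kg·m²·s⁻²] · [s⁻¹] = kg·m²·s⁻³
  (D) kg·m²·s⁻³
  (E) W·A⁻¹ = J·s⁻¹·A⁻¹ = kg·m²·s⁻³·A⁻¹
All reduce to kg·m²·s⁻³ except (E), which is kg·m²·s⁻³·A⁻¹.

(E)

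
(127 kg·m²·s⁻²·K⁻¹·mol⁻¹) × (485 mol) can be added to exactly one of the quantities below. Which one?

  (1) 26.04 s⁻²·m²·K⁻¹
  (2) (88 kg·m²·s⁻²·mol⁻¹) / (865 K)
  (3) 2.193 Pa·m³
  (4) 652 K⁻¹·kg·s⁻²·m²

Reference: [kg·m²·s⁻²·K⁻¹·mol⁻¹] · [mol] = kg·m²·s⁻²·K⁻¹.
Each option:
  (1) m²·s⁻²·K⁻¹
  (2) [kg·m²·s⁻²·mol⁻¹] / [K] = kg·m²·s⁻²·K⁻¹·mol⁻¹
  (3) Pa·m³ = N·m⁻²·m³ = kg·m²·s⁻²
  (4) kg·m²·s⁻²·K⁻¹  ← same
Only (4) matches kg·m²·s⁻²·K⁻¹.

(4)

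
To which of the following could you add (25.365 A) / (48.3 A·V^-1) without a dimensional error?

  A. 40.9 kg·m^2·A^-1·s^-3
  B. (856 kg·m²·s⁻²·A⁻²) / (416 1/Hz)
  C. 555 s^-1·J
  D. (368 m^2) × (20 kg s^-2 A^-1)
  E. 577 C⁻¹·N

Reference: [A] / [kg⁻¹·m⁻²·s³·A²] = kg·m²·s⁻³·A⁻¹.
Each option:
  A. kg·m²·s⁻³·A⁻¹  ← same
  B. [kg·m²·s⁻²·A⁻²] / [s] = kg·m²·s⁻³·A⁻²
  C. J·s⁻¹ = N·m·s⁻¹ = kg·m²·s⁻³
  D. [m²] · [kg·s⁻²·A⁻¹] = kg·m²·s⁻²·A⁻¹
  E. N·C⁻¹ = kg·m·s⁻²·(s·A)⁻¹ = kg·m·s⁻³·A⁻¹
Only A. matches kg·m²·s⁻³·A⁻¹.

A.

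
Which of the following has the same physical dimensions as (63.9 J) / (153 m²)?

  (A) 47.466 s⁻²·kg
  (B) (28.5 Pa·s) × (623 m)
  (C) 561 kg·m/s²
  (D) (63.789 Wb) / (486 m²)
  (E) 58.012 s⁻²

Reference: [kg·m²·s⁻²] / [m²] = kg·s⁻².
Each option:
  (A) kg·s⁻²  ← same
  (B) [kg·m⁻¹·s⁻¹] · [m] = kg·s⁻¹
  (C) kg·m·s⁻²
  (D) [kg·m²·s⁻²·A⁻¹] / [m²] = kg·s⁻²·A⁻¹
  (E) s⁻²
Only (A) matches kg·s⁻².

(A)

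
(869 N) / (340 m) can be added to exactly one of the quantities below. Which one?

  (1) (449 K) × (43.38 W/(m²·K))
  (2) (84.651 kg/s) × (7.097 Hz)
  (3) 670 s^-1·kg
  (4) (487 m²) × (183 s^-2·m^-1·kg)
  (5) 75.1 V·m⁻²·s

(2)

Reference: [kg·m·s⁻²] / [m] = kg·s⁻².
Each option:
  (1) [K] · [kg·s⁻³·K⁻¹] = kg·s⁻³
  (2) [kg·s⁻¹] · [s⁻¹] = kg·s⁻²  ← same
  (3) kg·s⁻¹
  (4) [m²] · [kg·m⁻¹·s⁻²] = kg·m·s⁻²
  (5) V·s·m⁻² = J·C⁻¹·s·m⁻² = kg·s⁻²·A⁻¹
Only (2) matches kg·s⁻².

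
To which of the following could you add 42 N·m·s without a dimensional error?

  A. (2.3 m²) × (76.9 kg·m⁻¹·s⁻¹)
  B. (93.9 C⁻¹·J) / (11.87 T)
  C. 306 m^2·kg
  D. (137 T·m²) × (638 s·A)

Reference: N·m·s = kg·m·s⁻²·m·s = kg·m²·s⁻¹.
Each option:
  A. [m²] · [kg·m⁻¹·s⁻¹] = kg·m·s⁻¹
  B. [kg·m²·s⁻³·A⁻¹] / [kg·s⁻²·A⁻¹] = m²·s⁻¹
  C. kg·m²
  D. [kg·m²·s⁻²·A⁻¹] · [s·A] = kg·m²·s⁻¹  ← same
Only D. matches kg·m²·s⁻¹.

D.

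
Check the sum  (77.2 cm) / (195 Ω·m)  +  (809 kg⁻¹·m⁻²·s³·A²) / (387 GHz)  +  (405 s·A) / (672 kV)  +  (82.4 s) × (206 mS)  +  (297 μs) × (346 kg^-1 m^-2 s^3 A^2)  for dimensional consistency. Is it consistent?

No

Reduce each to base SI dimensions:
  (77.2 cm) / (195 Ω·m):  [m] / [kg·m³·s⁻³·A⁻²] = kg⁻¹·m⁻²·s³·A²
  (809 kg⁻¹·m⁻²·s³·A²) / (387 GHz):  [kg⁻¹·m⁻²·s³·A²] / [s⁻¹] = kg⁻¹·m⁻²·s⁴·A²
  (405 s·A) / (672 kV):  [s·A] / [kg·m²·s⁻³·A⁻¹] = kg⁻¹·m⁻²·s⁴·A²
  (82.4 s) × (206 mS):  [s] · [kg⁻¹·m⁻²·s³·A²] = kg⁻¹·m⁻²·s⁴·A²
  (297 μs) × (346 kg^-1 m^-2 s^3 A^2):  [s] · [kg⁻¹·m⁻²·s³·A²] = kg⁻¹·m⁻²·s⁴·A²
The terms do not share a single dimension (kg⁻¹·m⁻²·s³·A² vs kg⁻¹·m⁻²·s⁴·A²).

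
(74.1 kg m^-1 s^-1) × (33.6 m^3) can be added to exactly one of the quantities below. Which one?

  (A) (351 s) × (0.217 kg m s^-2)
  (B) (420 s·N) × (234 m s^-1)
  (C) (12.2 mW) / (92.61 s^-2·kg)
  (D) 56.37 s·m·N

Reference: [kg·m⁻¹·s⁻¹] · [m³] = kg·m²·s⁻¹.
Each option:
  (A) [s] · [kg·m·s⁻²] = kg·m·s⁻¹
  (B) [kg·m·s⁻¹] · [m·s⁻¹] = kg·m²·s⁻²
  (C) [kg·m²·s⁻³] / [kg·s⁻²] = m²·s⁻¹
  (D) N·m·s = kg·m·s⁻²·m·s = kg·m²·s⁻¹  ← same
Only (D) matches kg·m²·s⁻¹.

(D)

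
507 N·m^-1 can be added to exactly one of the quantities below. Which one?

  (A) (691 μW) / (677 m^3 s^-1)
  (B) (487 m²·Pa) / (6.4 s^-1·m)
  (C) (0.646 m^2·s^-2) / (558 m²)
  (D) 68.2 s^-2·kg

Reference: N·m⁻¹ = kg·m·s⁻²·m⁻¹ = kg·s⁻².
Each option:
  (A) [kg·m²·s⁻³] / [m³·s⁻¹] = kg·m⁻¹·s⁻²
  (B) [kg·m·s⁻²] / [m·s⁻¹] = kg·s⁻¹
  (C) [m²·s⁻²] / [m²] = s⁻²
  (D) kg·s⁻²  ← same
Only (D) matches kg·s⁻².

(D)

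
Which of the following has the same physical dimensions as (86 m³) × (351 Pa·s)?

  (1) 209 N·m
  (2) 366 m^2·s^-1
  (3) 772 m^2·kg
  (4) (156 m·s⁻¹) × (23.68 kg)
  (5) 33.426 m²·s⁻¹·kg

Reference: [m³] · [kg·m⁻¹·s⁻¹] = kg·m²·s⁻¹.
Each option:
  (1) N·m = kg·m·s⁻²·m = kg·m²·s⁻²
  (2) m²·s⁻¹
  (3) kg·m²
  (4) [m·s⁻¹] · [kg] = kg·m·s⁻¹
  (5) kg·m²·s⁻¹  ← same
Only (5) matches kg·m²·s⁻¹.

(5)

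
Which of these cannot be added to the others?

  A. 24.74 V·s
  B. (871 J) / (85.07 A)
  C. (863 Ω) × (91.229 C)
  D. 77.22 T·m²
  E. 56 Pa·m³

E.

Work out the base dimensions of each:
  A. V·s = J·C⁻¹·s = kg·m²·s⁻²·A⁻¹
  B. [kg·m²·s⁻²] / [A] = kg·m²·s⁻²·A⁻¹
  C. [kg·m²·s⁻³·A⁻²] · [s·A] = kg·m²·s⁻²·A⁻¹
  D. T·m² = Wb·m⁻²·m² = kg·m²·s⁻²·A⁻¹
  E. Pa·m³ = N·m⁻²·m³ = kg·m²·s⁻²
All reduce to kg·m²·s⁻²·A⁻¹ except E., which is kg·m²·s⁻².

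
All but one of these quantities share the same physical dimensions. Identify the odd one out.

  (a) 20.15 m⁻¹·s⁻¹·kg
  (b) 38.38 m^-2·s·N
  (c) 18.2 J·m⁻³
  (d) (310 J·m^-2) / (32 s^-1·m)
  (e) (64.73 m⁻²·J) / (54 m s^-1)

Dimensions:
  (a) kg·m⁻¹·s⁻¹
  (b) N·s·m⁻² = kg·m·s⁻²·s·m⁻² = kg·m⁻¹·s⁻¹
  (c) J·m⁻³ = N·m·m⁻³ = kg·m⁻¹·s⁻²
  (d) [kg·s⁻²] / [m·s⁻¹] = kg·m⁻¹·s⁻¹
  (e) [kg·s⁻²] / [m·s⁻¹] = kg·m⁻¹·s⁻¹
All reduce to kg·m⁻¹·s⁻¹ except (c), which is kg·m⁻¹·s⁻².

(c)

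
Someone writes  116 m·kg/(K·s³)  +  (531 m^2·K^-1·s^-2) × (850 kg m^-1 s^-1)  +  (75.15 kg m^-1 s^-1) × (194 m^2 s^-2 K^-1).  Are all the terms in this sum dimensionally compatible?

Expand each in SI base units:
  116 m·kg/(K·s³):  kg·m·s⁻³·K⁻¹
  (531 m^2·K^-1·s^-2) × (850 kg m^-1 s^-1):  [m²·s⁻²·K⁻¹] · [kg·m⁻¹·s⁻¹] = kg·m·s⁻³·K⁻¹
  (75.15 kg m^-1 s^-1) × (194 m^2 s^-2 K^-1):  [kg·m⁻¹·s⁻¹] · [m²·s⁻²·K⁻¹] = kg·m·s⁻³·K⁻¹
Every term reduces to kg·m·s⁻³·K⁻¹.

Yes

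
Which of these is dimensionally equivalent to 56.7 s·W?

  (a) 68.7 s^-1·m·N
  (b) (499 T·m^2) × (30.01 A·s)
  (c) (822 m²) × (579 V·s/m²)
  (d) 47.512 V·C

(d)

Reference: W·s = J·s⁻¹·s = kg·m²·s⁻².
Each option:
  (a) N·m·s⁻¹ = kg·m·s⁻²·m·s⁻¹ = kg·m²·s⁻³
  (b) [kg·m²·s⁻²·A⁻¹] · [s·A] = kg·m²·s⁻¹
  (c) [m²] · [kg·s⁻²·A⁻¹] = kg·m²·s⁻²·A⁻¹
  (d) C·V = s·A·J·C⁻¹ = kg·m²·s⁻²  ← same
Only (d) matches kg·m²·s⁻².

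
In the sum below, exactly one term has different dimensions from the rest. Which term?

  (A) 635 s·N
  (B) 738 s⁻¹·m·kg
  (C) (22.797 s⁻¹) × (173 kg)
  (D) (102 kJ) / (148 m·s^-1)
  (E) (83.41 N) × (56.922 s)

(C)

Reduce each to base SI dimensions:
  (A) N·s = kg·m·s⁻²·s = kg·m·s⁻¹
  (B) kg·m·s⁻¹
  (C) [s⁻¹] · [kg] = kg·s⁻¹
  (D) [kg·m²·s⁻²] / [m·s⁻¹] = kg·m·s⁻¹
  (E) [kg·m·s⁻²] · [s] = kg·m·s⁻¹
All reduce to kg·m·s⁻¹ except (C), which is kg·s⁻¹.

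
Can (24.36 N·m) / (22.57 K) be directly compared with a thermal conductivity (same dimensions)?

In SI base units:
  (24.36 N·m) / (22.57 K):  [kg·m²·s⁻²] / [K] = kg·m²·s⁻²·K⁻¹
  a thermal conductivity:  [thermal conductivity] = kg·m·s⁻³·K⁻¹
kg·m²·s⁻²·K⁻¹ ≠ kg·m·s⁻³·K⁻¹, so they cannot be added.

No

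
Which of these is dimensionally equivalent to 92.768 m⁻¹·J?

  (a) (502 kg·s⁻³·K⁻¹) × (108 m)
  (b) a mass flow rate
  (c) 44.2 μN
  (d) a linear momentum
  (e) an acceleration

(c)

Reference: J·m⁻¹ = N·m·m⁻¹ = kg·m·s⁻².
Each option:
  (a) [kg·s⁻³·K⁻¹] · [m] = kg·m·s⁻³·K⁻¹
  (b) [mass flow rate] = kg·s⁻¹
  (c) N = kg·m·s⁻²  ← same
  (d) [linear momentum] = kg·m·s⁻¹
  (e) [acceleration] = m·s⁻²
Only (c) matches kg·m·s⁻².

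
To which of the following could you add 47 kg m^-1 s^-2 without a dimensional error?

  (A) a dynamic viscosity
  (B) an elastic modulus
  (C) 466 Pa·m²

(B)

Reference: kg·m⁻¹·s⁻².
Each option:
  (A) [dynamic viscosity] = kg·m⁻¹·s⁻¹
  (B) [elastic modulus] = kg·m⁻¹·s⁻²  ← same
  (C) Pa·m² = N·m⁻²·m² = kg·m·s⁻²
Only (B) matches kg·m⁻¹·s⁻².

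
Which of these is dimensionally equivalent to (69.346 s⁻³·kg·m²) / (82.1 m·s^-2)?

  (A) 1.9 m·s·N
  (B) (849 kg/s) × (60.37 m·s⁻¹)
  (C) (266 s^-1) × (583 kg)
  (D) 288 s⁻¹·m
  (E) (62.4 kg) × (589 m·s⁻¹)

(E)

Reference: [kg·m²·s⁻³] / [m·s⁻²] = kg·m·s⁻¹.
Each option:
  (A) N·m·s = kg·m·s⁻²·m·s = kg·m²·s⁻¹
  (B) [kg·s⁻¹] · [m·s⁻¹] = kg·m·s⁻²
  (C) [s⁻¹] · [kg] = kg·s⁻¹
  (D) m·s⁻¹
  (E) [kg] · [m·s⁻¹] = kg·m·s⁻¹  ← same
Only (E) matches kg·m·s⁻¹.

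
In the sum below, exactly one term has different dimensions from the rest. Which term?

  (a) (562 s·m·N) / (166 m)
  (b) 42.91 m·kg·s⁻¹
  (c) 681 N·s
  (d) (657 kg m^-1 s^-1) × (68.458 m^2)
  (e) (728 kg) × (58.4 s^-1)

(e)

Expand each in SI base units:
  (a) [kg·m²·s⁻¹] / [m] = kg·m·s⁻¹
  (b) kg·m·s⁻¹
  (c) N·s = kg·m·s⁻²·s = kg·m·s⁻¹
  (d) [kg·m⁻¹·s⁻¹] · [m²] = kg·m·s⁻¹
  (e) [kg] · [s⁻¹] = kg·s⁻¹
All reduce to kg·m·s⁻¹ except (e), which is kg·s⁻¹.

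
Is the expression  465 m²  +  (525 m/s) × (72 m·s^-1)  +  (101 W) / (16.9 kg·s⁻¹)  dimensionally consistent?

Expand each in SI base units:
  465 m²:  m²
  (525 m/s) × (72 m·s^-1):  [m·s⁻¹] · [m·s⁻¹] = m²·s⁻²
  (101 W) / (16.9 kg·s⁻¹):  [kg·m²·s⁻³] / [kg·s⁻¹] = m²·s⁻²
The terms do not share a single dimension (m² vs m²·s⁻²).

No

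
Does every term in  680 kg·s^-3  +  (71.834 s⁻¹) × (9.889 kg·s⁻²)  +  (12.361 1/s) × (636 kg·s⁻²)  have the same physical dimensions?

In SI base units:
  680 kg·s^-3:  kg·s⁻³
  (71.834 s⁻¹) × (9.889 kg·s⁻²):  [s⁻¹] · [kg·s⁻²] = kg·s⁻³
  (12.361 1/s) × (636 kg·s⁻²):  [s⁻¹] · [kg·s⁻²] = kg·s⁻³
Every term reduces to kg·s⁻³.

Yes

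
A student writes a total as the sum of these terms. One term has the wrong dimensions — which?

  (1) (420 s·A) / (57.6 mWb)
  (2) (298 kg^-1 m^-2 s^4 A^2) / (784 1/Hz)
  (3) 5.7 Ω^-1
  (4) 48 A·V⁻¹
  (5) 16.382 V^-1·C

(5)

Work out the base dimensions of each:
  (1) [s·A] / [kg·m²·s⁻²·A⁻¹] = kg⁻¹·m⁻²·s³·A²
  (2) [kg⁻¹·m⁻²·s⁴·A²] / [s] = kg⁻¹·m⁻²·s³·A²
  (3) Ω⁻¹ = (V·A⁻¹)⁻¹ = kg⁻¹·m⁻²·s³·A²
  (4) A·V⁻¹ = A·(J·C⁻¹)⁻¹ = kg⁻¹·m⁻²·s³·A²
  (5) C·V⁻¹ = s·A·(J·C⁻¹)⁻¹ = kg⁻¹·m⁻²·s⁴·A²
All reduce to kg⁻¹·m⁻²·s³·A² except (5), which is kg⁻¹·m⁻²·s⁴·A².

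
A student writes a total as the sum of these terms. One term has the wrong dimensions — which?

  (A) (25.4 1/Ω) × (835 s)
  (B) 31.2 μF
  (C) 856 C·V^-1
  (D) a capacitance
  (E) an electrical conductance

(E)

Dimensions:
  (A) [kg⁻¹·m⁻²·s³·A²] · [s] = kg⁻¹·m⁻²·s⁴·A²
  (B) F = C·V⁻¹ = kg⁻¹·m⁻²·s⁴·A²
  (C) C·V⁻¹ = s·A·(J·C⁻¹)⁻¹ = kg⁻¹·m⁻²·s⁴·A²
  (D) [capacitance] = kg⁻¹·m⁻²·s⁴·A²
  (E) [electrical conductance] = kg⁻¹·m⁻²·s³·A²
All reduce to kg⁻¹·m⁻²·s⁴·A² except (E), which is kg⁻¹·m⁻²·s³·A².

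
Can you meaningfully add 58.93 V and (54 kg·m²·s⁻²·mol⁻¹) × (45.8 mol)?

No

Work out the base dimensions of each:
  58.93 V:  V = J·C⁻¹ = kg·m²·s⁻³·A⁻¹
  (54 kg·m²·s⁻²·mol⁻¹) × (45.8 mol):  [kg·m²·s⁻²·mol⁻¹] · [mol] = kg·m²·s⁻²
kg·m²·s⁻³·A⁻¹ ≠ kg·m²·s⁻², so they cannot be added.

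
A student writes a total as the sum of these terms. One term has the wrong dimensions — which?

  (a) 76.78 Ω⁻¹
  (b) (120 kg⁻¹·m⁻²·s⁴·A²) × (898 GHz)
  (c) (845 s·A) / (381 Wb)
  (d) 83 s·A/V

In SI base units:
  (a) Ω⁻¹ = (V·A⁻¹)⁻¹ = kg⁻¹·m⁻²·s³·A²
  (b) [kg⁻¹·m⁻²·s⁴·A²] · [s⁻¹] = kg⁻¹·m⁻²·s³·A²
  (c) [s·A] / [kg·m²·s⁻²·A⁻¹] = kg⁻¹·m⁻²·s³·A²
  (d) A·s·V⁻¹ = A·s·(J·C⁻¹)⁻¹ = kg⁻¹·m⁻²·s⁴·A²
All reduce to kg⁻¹·m⁻²·s³·A² except (d), which is kg⁻¹·m⁻²·s⁴·A².

(d)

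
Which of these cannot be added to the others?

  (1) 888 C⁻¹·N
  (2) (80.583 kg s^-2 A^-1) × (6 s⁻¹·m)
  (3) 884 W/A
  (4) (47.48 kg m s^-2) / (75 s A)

(3)

Dimensions:
  (1) N·C⁻¹ = kg·m·s⁻²·(s·A)⁻¹ = kg·m·s⁻³·A⁻¹
  (2) [kg·s⁻²·A⁻¹] · [m·s⁻¹] = kg·m·s⁻³·A⁻¹
  (3) W·A⁻¹ = J·s⁻¹·A⁻¹ = kg·m²·s⁻³·A⁻¹
  (4) [kg·m·s⁻²] / [s·A] = kg·m·s⁻³·A⁻¹
All reduce to kg·m·s⁻³·A⁻¹ except (3), which is kg·m²·s⁻³·A⁻¹.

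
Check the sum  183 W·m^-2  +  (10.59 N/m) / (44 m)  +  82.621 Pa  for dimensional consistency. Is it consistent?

Work out the base dimensions of each:
  183 W·m^-2:  W·m⁻² = J·s⁻¹·m⁻² = kg·s⁻³
  (10.59 N/m) / (44 m):  [kg·s⁻²] / [m] = kg·m⁻¹·s⁻²
  82.621 Pa:  Pa = N·m⁻² = kg·m⁻¹·s⁻²
The terms do not share a single dimension (kg·m⁻¹·s⁻² vs kg·s⁻³).

No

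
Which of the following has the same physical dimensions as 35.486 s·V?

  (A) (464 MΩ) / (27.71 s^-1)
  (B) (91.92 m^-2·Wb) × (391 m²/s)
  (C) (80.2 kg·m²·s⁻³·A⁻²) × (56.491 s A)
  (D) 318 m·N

Reference: V·s = J·C⁻¹·s = kg·m²·s⁻²·A⁻¹.
Each option:
  (A) [kg·m²·s⁻³·A⁻²] / [s⁻¹] = kg·m²·s⁻²·A⁻²
  (B) [kg·s⁻²·A⁻¹] · [m²·s⁻¹] = kg·m²·s⁻³·A⁻¹
  (C) [kg·m²·s⁻³·A⁻²] · [s·A] = kg·m²·s⁻²·A⁻¹  ← same
  (D) N·m = kg·m·s⁻²·m = kg·m²·s⁻²
Only (C) matches kg·m²·s⁻²·A⁻¹.

(C)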